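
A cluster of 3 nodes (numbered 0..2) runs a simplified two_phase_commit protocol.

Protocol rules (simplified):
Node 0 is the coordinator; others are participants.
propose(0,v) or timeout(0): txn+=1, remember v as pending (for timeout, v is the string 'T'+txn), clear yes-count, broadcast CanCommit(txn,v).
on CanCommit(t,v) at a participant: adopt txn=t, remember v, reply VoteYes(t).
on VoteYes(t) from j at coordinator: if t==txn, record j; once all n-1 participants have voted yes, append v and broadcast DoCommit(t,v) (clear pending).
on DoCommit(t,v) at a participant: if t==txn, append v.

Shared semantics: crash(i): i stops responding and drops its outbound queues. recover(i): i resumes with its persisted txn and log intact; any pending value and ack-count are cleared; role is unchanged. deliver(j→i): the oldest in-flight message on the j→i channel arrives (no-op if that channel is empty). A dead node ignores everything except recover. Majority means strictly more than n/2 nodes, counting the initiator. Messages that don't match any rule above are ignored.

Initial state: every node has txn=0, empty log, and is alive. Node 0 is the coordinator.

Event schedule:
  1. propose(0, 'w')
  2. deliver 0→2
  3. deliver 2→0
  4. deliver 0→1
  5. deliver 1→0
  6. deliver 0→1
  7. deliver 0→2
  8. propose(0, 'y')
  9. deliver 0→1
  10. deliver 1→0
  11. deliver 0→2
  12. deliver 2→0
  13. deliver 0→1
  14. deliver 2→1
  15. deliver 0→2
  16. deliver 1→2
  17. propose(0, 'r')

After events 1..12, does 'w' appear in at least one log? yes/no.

yes

e1 propose(0,'w'): 0[coor,t=1,-]
e2 deliver 0→2: 2[part,t=1,-]
e3 deliver 2→0: ·
e4 deliver 0→1: 1[part,t=1,-]
e5 deliver 1→0: 0[coor,t=1,w]
e6 deliver 0→1: 1[part,t=1,w]
e7 deliver 0→2: 2[part,t=1,w]
e8 propose(0,'y'): 0[coor,t=2,w]
e9 deliver 0→1: 1[part,t=2,w]
e10 deliver 1→0: ·
e11 deliver 0→2: 2[part,t=2,w]
e12 deliver 2→0: 0[coor,t=2,w,y]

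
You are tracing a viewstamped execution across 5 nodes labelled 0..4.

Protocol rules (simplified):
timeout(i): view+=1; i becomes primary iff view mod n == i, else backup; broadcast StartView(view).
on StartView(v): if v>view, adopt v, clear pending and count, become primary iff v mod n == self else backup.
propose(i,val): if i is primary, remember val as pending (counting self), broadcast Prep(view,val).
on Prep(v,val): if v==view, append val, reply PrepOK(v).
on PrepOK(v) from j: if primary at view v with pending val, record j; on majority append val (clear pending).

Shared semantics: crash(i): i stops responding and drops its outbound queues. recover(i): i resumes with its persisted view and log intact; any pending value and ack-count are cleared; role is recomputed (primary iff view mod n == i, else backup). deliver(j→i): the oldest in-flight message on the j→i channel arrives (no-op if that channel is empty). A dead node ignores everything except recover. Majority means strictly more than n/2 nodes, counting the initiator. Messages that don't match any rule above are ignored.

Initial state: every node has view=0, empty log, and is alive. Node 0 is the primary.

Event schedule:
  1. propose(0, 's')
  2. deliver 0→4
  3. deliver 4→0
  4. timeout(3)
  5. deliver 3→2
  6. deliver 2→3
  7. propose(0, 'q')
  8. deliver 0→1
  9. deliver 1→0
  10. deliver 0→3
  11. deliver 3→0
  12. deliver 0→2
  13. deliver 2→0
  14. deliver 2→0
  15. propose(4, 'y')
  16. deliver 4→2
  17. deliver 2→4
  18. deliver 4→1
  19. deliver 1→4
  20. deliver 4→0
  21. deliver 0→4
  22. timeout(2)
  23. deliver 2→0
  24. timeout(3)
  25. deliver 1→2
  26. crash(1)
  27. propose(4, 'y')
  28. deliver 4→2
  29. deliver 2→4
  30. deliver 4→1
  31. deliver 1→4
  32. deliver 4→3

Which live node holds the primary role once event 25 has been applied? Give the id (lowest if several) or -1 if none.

step 1 propose(0,'s'): —
step 2 deliver 0→4: 4={back,v=0,log=s}
step 3 deliver 4→0: —
step 4 timeout(3): 3={back,v=1,log=-}
step 5 deliver 3→2: 2={back,v=1,log=-}
step 6 deliver 2→3: —
step 7 propose(0,'q'): —
step 8 deliver 0→1: 1={back,v=0,log=s}
step 9 deliver 1→0: —
step 10 deliver 0→3: —
step 11 deliver 3→0: 0={back,v=1,log=-}
step 12 deliver 0→2: —
step 13 deliver 2→0: —
step 14 deliver 2→0: —
step 15 propose(4,'y'): —
step 16 deliver 4→2: —
step 17 deliver 2→4: —
step 18 deliver 4→1: —
step 19 deliver 1→4: —
step 20 deliver 4→0: —
step 21 deliver 0→4: 4={back,v=0,log=s,q}
step 22 timeout(2): 2={prim,v=2,log=-}
step 23 deliver 2→0: 0={back,v=2,log=-}
step 24 timeout(3): 3={back,v=2,log=-}
step 25 deliver 1→2: —

2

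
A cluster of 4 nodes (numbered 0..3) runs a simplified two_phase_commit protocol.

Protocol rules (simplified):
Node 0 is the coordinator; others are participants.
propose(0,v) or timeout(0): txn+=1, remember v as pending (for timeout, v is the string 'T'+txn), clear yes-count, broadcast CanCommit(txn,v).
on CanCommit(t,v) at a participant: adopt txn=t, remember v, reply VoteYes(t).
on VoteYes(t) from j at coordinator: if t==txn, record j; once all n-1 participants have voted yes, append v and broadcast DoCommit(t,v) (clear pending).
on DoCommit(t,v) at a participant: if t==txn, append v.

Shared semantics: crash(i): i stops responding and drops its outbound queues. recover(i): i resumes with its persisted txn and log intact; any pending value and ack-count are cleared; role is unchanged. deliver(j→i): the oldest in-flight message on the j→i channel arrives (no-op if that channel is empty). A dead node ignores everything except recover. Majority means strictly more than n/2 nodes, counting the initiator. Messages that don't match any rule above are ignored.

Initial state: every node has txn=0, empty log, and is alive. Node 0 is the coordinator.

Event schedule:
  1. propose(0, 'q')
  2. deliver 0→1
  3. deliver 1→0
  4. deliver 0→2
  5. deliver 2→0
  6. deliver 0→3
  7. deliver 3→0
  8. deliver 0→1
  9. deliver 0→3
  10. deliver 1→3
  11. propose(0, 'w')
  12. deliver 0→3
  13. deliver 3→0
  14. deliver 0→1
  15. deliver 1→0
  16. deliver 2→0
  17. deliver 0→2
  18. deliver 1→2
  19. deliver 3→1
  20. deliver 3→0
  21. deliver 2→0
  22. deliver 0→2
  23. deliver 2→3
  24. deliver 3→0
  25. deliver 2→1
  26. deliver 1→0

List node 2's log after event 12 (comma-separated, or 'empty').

empty

1. propose(0,'q'):  <0:coor t1 ->
2. deliver 0→1:  <1:part t1 ->
3. deliver 1→0:  nop
4. deliver 0→2:  <2:part t1 ->
5. deliver 2→0:  nop
6. deliver 0→3:  <3:part t1 ->
7. deliver 3→0:  <0:coor t1 q>
8. deliver 0→1:  <1:part t1 q>
9. deliver 0→3:  <3:part t1 q>
10. deliver 1→3:  nop
11. propose(0,'w'):  <0:coor t2 q>
12. deliver 0→3:  <3:part t2 q>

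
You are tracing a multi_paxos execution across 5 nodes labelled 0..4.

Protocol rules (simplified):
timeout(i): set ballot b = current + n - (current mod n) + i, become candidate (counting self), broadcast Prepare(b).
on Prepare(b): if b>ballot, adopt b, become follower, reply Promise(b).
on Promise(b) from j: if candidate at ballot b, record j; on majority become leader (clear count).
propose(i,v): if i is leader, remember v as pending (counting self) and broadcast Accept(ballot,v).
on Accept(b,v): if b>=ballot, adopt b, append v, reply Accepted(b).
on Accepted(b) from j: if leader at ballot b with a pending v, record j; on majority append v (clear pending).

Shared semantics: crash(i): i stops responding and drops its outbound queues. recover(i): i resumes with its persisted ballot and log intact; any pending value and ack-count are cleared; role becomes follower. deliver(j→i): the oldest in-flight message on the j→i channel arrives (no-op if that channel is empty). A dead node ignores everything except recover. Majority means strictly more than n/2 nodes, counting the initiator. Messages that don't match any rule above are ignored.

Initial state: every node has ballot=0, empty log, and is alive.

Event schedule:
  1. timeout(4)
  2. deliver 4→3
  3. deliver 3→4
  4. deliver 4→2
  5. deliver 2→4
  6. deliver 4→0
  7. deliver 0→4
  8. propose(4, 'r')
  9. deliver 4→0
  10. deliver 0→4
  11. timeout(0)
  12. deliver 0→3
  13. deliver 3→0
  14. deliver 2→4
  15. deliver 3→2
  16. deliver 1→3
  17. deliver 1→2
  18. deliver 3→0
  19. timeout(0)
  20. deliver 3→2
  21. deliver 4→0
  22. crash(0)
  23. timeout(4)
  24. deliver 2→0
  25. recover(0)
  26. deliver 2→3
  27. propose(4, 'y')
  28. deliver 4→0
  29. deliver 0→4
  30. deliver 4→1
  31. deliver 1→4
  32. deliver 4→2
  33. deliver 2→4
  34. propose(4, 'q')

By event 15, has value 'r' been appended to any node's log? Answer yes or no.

e1 timeout(4): 4[cand,b=9,-]
e2 deliver 4→3: 3[foll,b=9,-]
e3 deliver 3→4: ·
e4 deliver 4→2: 2[foll,b=9,-]
e5 deliver 2→4: 4[lead,b=9,-]
e6 deliver 4→0: 0[foll,b=9,-]
e7 deliver 0→4: ·
e8 propose(4,'r'): ·
e9 deliver 4→0: 0[foll,b=9,r]
e10 deliver 0→4: ·
e11 timeout(0): 0[cand,b=10,r]
e12 deliver 0→3: 3[foll,b=10,-]
e13 deliver 3→0: ·
e14 deliver 2→4: ·
e15 deliver 3→2: ·

yes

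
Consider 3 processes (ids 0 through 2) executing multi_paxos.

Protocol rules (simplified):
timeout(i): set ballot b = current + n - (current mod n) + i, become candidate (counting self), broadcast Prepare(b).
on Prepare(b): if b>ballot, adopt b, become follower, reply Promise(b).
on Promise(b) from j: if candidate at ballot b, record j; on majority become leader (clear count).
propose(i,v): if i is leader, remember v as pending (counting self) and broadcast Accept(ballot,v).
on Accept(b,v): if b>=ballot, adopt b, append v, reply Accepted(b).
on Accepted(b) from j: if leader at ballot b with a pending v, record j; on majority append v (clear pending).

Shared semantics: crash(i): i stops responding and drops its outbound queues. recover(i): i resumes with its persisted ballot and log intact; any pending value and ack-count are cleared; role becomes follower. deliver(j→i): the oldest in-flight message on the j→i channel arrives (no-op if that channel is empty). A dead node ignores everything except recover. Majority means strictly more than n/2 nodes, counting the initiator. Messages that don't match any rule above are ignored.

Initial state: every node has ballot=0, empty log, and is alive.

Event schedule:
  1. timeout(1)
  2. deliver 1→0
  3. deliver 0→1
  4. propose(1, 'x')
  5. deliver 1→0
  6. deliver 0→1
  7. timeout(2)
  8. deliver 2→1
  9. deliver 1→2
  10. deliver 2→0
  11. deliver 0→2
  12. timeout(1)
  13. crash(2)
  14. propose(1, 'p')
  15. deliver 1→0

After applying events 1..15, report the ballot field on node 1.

7

step 1 timeout(1): 1={cand,b=4,log=-}
step 2 deliver 1→0: 0={foll,b=4,log=-}
step 3 deliver 0→1: 1={lead,b=4,log=-}
step 4 propose(1,'x'): —
step 5 deliver 1→0: 0={foll,b=4,log=x}
step 6 deliver 0→1: 1={lead,b=4,log=x}
step 7 timeout(2): 2={cand,b=5,log=-}
step 8 deliver 2→1: 1={foll,b=5,log=x}
step 9 deliver 1→2: —
step 10 deliver 2→0: 0={foll,b=5,log=x}
step 11 deliver 0→2: 2={lead,b=5,log=-}
step 12 timeout(1): 1={cand,b=7,log=x}
step 13 crash(2): 2={✗lead,b=5,log=-}
step 14 propose(1,'p'): —
step 15 deliver 1→0: 0={foll,b=7,log=x}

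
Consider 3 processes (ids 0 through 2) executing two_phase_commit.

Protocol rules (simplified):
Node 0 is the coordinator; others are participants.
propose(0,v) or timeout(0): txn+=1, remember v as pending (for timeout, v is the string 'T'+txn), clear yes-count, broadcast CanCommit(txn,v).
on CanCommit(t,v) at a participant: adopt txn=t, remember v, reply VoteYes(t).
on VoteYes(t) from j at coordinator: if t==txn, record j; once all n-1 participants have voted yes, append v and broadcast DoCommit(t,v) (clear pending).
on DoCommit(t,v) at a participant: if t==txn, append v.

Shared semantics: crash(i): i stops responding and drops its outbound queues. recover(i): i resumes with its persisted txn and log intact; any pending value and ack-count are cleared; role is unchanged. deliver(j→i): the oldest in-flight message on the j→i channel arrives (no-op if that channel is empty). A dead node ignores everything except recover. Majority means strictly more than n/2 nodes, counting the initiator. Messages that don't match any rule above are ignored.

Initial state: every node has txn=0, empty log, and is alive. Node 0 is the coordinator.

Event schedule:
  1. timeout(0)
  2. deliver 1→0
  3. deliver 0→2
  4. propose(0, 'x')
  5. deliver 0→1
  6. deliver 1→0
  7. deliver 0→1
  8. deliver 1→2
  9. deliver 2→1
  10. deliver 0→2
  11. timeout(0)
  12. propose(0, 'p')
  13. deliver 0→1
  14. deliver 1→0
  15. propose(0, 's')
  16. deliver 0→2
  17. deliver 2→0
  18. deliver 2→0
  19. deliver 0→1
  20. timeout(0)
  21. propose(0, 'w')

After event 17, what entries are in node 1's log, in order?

1. timeout(0):  <0:coor t1 ->
2. deliver 1→0:  nop
3. deliver 0→2:  <2:part t1 ->
4. propose(0,'x'):  <0:coor t2 ->
5. deliver 0→1:  <1:part t1 ->
6. deliver 1→0:  nop
7. deliver 0→1:  <1:part t2 ->
8. deliver 1→2:  nop
9. deliver 2→1:  nop
10. deliver 0→2:  <2:part t2 ->
11. timeout(0):  <0:coor t3 ->
12. propose(0,'p'):  <0:coor t4 ->
13. deliver 0→1:  <1:part t3 ->
14. deliver 1→0:  nop
15. propose(0,'s'):  <0:coor t5 ->
16. deliver 0→2:  <2:part t3 ->
17. deliver 2→0:  nop

empty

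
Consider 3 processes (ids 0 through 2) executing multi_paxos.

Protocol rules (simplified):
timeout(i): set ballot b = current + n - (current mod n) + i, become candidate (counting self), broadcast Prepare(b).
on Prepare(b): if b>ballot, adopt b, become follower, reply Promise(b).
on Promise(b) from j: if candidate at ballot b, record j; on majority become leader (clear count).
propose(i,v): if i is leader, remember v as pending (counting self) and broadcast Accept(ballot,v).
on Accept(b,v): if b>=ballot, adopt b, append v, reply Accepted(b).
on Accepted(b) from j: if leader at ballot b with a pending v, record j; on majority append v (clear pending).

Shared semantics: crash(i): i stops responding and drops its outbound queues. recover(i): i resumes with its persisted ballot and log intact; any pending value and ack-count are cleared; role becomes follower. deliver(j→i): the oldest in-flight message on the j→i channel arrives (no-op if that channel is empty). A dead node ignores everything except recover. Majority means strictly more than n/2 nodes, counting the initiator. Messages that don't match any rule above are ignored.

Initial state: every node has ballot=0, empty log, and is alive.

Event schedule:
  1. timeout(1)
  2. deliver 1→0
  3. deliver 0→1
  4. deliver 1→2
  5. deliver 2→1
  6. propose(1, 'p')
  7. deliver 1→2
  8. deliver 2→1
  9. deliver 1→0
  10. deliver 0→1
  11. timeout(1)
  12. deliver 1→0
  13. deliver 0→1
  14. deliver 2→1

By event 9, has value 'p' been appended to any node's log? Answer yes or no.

e1 timeout(1): 1[cand,b=4,-]
e2 deliver 1→0: 0[foll,b=4,-]
e3 deliver 0→1: 1[lead,b=4,-]
e4 deliver 1→2: 2[foll,b=4,-]
e5 deliver 2→1: ·
e6 propose(1,'p'): ·
e7 deliver 1→2: 2[foll,b=4,p]
e8 deliver 2→1: 1[lead,b=4,p]
e9 deliver 1→0: 0[foll,b=4,p]

yes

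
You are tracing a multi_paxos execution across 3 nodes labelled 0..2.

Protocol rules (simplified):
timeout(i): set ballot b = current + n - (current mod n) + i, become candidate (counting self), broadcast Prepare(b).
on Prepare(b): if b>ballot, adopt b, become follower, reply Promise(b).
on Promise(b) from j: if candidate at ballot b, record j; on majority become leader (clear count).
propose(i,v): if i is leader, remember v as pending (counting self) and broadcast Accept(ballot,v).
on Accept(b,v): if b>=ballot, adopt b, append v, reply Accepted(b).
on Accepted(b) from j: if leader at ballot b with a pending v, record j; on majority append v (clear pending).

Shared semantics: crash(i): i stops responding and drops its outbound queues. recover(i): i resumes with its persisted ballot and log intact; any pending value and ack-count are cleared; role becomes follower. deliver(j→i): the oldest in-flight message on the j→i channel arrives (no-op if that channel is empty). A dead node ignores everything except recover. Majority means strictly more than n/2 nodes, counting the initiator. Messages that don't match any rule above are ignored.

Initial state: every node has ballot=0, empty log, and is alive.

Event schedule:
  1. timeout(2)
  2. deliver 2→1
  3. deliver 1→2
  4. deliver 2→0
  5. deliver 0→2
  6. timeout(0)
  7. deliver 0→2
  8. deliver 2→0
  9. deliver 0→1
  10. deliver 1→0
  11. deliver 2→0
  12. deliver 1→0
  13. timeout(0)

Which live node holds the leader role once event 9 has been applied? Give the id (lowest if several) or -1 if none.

e1 timeout(2): 2[cand,b=5,-]
e2 deliver 2→1: 1[foll,b=5,-]
e3 deliver 1→2: 2[lead,b=5,-]
e4 deliver 2→0: 0[foll,b=5,-]
e5 deliver 0→2: ·
e6 timeout(0): 0[cand,b=6,-]
e7 deliver 0→2: 2[foll,b=6,-]
e8 deliver 2→0: 0[lead,b=6,-]
e9 deliver 0→1: 1[foll,b=6,-]

0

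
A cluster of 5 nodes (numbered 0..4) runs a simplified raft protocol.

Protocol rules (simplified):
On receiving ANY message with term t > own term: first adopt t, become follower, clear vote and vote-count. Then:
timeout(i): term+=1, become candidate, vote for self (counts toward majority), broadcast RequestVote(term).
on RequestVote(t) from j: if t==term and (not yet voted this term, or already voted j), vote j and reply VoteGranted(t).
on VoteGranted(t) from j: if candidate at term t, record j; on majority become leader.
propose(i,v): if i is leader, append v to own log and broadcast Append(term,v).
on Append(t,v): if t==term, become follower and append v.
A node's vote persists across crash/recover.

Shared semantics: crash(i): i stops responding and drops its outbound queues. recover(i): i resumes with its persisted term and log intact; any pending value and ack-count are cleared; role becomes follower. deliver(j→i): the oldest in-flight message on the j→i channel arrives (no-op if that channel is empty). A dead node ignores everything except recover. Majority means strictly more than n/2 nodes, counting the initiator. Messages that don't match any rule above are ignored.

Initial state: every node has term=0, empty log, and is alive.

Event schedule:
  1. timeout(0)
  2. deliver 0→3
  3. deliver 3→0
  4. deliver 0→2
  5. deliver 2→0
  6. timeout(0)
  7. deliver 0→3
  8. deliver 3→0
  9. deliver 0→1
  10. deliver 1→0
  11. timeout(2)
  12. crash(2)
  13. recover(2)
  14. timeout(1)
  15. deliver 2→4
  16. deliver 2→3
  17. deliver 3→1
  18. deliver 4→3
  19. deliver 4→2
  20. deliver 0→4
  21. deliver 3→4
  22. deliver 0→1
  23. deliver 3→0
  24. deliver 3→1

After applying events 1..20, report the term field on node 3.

2

[1] timeout(0) → N0(cand t1 [-])
[2] deliver 0→3 → N3(foll t1 [-])
[3] deliver 3→0 → ∅
[4] deliver 0→2 → N2(foll t1 [-])
[5] deliver 2→0 → N0(lead t1 [-])
[6] timeout(0) → N0(cand t2 [-])
[7] deliver 0→3 → N3(foll t2 [-])
[8] deliver 3→0 → ∅
[9] deliver 0→1 → N1(foll t1 [-])
[10] deliver 1→0 → ∅
[11] timeout(2) → N2(cand t2 [-])
[12] crash(2) → N2(✗cand t2 [-])
[13] recover(2) → N2(foll t2 [-])
[14] timeout(1) → N1(cand t2 [-])
[15] deliver 2→4 → ∅
[16] deliver 2→3 → ∅
[17] deliver 3→1 → ∅
[18] deliver 4→3 → ∅
[19] deliver 4→2 → ∅
[20] deliver 0→4 → N4(foll t1 [-])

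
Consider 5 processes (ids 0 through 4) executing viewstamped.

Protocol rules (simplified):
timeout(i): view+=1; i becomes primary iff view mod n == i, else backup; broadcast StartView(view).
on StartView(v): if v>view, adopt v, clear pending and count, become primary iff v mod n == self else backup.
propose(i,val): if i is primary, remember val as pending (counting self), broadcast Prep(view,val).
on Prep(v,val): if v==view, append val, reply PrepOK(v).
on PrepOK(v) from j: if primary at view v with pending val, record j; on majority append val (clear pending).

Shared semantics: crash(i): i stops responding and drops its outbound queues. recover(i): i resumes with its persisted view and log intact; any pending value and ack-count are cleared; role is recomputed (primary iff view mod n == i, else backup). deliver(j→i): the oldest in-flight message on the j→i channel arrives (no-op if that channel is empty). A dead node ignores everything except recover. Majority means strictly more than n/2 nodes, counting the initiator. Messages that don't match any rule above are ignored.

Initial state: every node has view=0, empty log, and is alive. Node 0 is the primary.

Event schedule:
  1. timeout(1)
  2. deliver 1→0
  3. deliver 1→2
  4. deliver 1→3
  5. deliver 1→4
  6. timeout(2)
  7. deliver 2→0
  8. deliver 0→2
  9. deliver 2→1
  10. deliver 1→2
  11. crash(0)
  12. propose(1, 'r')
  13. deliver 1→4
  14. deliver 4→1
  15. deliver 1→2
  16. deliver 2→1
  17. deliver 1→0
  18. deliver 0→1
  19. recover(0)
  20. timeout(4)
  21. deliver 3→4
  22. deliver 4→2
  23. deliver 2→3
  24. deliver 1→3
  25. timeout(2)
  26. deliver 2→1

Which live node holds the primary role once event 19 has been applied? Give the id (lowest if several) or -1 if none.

2

1. timeout(1):  <1:prim v1 ->
2. deliver 1→0:  <0:back v1 ->
3. deliver 1→2:  <2:back v1 ->
4. deliver 1→3:  <3:back v1 ->
5. deliver 1→4:  <4:back v1 ->
6. timeout(2):  <2:prim v2 ->
7. deliver 2→0:  <0:back v2 ->
8. deliver 0→2:  nop
9. deliver 2→1:  <1:back v2 ->
10. deliver 1→2:  nop
11. crash(0):  <0:✗back v2 ->
12. propose(1,'r'):  nop
13. deliver 1→4:  nop
14. deliver 4→1:  nop
15. deliver 1→2:  nop
16. deliver 2→1:  nop
17. deliver 1→0:  nop
18. deliver 0→1:  nop
19. recover(0):  <0:back v2 ->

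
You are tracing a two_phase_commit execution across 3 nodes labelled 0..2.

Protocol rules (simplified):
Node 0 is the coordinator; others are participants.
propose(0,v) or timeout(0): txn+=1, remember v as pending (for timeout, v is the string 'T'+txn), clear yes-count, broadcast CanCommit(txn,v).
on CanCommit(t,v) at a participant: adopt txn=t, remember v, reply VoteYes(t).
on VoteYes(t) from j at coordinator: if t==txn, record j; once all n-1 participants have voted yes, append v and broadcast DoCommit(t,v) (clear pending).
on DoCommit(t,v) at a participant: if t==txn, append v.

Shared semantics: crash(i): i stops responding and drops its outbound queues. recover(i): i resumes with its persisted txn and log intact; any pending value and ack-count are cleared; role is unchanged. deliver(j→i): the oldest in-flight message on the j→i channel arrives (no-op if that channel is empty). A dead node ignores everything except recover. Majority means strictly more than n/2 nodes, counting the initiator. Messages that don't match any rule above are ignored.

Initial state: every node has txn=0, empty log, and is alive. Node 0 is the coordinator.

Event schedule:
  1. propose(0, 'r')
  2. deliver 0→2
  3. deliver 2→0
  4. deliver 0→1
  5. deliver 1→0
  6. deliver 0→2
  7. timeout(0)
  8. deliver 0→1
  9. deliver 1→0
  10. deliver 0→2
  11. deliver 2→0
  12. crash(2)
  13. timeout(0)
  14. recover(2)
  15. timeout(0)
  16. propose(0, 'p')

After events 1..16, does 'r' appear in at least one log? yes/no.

yes

[1] propose(0,'r') → N0(coor t1 [-])
[2] deliver 0→2 → N2(part t1 [-])
[3] deliver 2→0 → ∅
[4] deliver 0→1 → N1(part t1 [-])
[5] deliver 1→0 → N0(coor t1 [r])
[6] deliver 0→2 → N2(part t1 [r])
[7] timeout(0) → N0(coor t2 [r])
[8] deliver 0→1 → N1(part t1 [r])
[9] deliver 1→0 → ∅
[10] deliver 0→2 → N2(part t2 [r])
[11] deliver 2→0 → ∅
[12] crash(2) → N2(✗part t2 [r])
[13] timeout(0) → N0(coor t3 [r])
[14] recover(2) → N2(part t2 [r])
[15] timeout(0) → N0(coor t4 [r])
[16] propose(0,'p') → N0(coor t5 [r])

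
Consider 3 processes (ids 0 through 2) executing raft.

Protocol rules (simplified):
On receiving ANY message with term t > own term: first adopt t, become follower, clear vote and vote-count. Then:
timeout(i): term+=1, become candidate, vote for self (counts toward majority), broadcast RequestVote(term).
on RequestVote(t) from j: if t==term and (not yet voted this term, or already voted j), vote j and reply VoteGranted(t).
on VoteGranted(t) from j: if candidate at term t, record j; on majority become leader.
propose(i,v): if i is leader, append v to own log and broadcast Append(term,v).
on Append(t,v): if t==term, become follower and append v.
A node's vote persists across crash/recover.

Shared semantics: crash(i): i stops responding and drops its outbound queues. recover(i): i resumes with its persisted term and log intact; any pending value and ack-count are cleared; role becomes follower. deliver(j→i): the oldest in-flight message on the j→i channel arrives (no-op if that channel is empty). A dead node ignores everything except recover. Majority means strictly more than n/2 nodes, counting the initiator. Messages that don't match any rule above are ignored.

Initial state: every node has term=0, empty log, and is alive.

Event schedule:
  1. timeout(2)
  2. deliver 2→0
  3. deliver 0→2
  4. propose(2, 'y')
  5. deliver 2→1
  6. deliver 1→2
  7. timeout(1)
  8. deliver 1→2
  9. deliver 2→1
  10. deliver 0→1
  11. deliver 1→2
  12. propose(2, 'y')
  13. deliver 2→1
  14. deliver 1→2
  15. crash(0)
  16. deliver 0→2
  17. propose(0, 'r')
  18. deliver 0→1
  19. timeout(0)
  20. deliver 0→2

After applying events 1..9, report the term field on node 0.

step 1 timeout(2): 2={cand,t=1,log=-}
step 2 deliver 2→0: 0={foll,t=1,log=-}
step 3 deliver 0→2: 2={lead,t=1,log=-}
step 4 propose(2,'y'): 2={lead,t=1,log=y}
step 5 deliver 2→1: 1={foll,t=1,log=-}
step 6 deliver 1→2: —
step 7 timeout(1): 1={cand,t=2,log=-}
step 8 deliver 1→2: 2={foll,t=2,log=y}
step 9 deliver 2→1: —

1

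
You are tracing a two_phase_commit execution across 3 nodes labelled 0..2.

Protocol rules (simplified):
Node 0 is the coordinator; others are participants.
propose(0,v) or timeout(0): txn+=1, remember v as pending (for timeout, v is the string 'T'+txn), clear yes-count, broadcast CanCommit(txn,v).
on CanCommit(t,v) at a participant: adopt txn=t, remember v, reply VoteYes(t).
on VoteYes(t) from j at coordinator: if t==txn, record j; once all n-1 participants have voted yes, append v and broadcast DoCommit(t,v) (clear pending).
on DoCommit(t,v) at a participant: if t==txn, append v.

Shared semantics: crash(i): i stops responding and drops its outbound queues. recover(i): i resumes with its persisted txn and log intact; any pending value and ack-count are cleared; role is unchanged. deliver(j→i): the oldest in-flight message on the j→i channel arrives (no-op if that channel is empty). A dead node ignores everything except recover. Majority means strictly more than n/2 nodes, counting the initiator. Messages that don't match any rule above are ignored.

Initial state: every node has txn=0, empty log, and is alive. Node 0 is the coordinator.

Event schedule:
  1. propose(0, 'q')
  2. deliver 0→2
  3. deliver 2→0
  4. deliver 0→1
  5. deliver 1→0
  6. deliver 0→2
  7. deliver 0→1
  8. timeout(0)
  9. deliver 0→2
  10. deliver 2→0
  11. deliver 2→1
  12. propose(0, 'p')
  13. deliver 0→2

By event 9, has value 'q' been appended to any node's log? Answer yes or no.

yes

e1 propose(0,'q'): 0[coor,t=1,-]
e2 deliver 0→2: 2[part,t=1,-]
e3 deliver 2→0: ·
e4 deliver 0→1: 1[part,t=1,-]
e5 deliver 1→0: 0[coor,t=1,q]
e6 deliver 0→2: 2[part,t=1,q]
e7 deliver 0→1: 1[part,t=1,q]
e8 timeout(0): 0[coor,t=2,q]
e9 deliver 0→2: 2[part,t=2,q]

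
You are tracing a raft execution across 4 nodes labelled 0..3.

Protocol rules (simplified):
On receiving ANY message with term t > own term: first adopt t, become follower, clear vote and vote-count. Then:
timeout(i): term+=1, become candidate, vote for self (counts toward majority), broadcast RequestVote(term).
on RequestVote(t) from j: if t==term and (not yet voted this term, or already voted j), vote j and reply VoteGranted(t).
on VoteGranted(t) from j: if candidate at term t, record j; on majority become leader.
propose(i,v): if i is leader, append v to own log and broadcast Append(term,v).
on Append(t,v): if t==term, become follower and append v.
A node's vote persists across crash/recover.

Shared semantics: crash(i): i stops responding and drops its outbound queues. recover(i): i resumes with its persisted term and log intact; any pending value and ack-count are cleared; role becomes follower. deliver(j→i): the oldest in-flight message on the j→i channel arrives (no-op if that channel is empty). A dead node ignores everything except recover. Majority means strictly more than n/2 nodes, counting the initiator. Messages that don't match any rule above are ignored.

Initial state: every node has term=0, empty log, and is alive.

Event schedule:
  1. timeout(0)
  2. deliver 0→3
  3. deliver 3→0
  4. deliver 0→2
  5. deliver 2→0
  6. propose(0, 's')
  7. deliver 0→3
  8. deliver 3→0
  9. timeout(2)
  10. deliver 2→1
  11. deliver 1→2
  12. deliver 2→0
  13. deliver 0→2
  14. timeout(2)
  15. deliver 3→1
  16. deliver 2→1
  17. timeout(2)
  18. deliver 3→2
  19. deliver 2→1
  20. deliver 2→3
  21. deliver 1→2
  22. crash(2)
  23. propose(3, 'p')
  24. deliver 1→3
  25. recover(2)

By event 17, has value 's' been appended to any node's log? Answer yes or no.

[1] timeout(0) → N0(cand t1 [-])
[2] deliver 0→3 → N3(foll t1 [-])
[3] deliver 3→0 → ∅
[4] deliver 0→2 → N2(foll t1 [-])
[5] deliver 2→0 → N0(lead t1 [-])
[6] propose(0,'s') → N0(lead t1 [s])
[7] deliver 0→3 → N3(foll t1 [s])
[8] deliver 3→0 → ∅
[9] timeout(2) → N2(cand t2 [-])
[10] deliver 2→1 → N1(foll t2 [-])
[11] deliver 1→2 → ∅
[12] deliver 2→0 → N0(foll t2 [s])
[13] deliver 0→2 → ∅
[14] timeout(2) → N2(cand t3 [-])
[15] deliver 3→1 → ∅
[16] deliver 2→1 → N1(foll t3 [-])
[17] timeout(2) → N2(cand t4 [-])

yes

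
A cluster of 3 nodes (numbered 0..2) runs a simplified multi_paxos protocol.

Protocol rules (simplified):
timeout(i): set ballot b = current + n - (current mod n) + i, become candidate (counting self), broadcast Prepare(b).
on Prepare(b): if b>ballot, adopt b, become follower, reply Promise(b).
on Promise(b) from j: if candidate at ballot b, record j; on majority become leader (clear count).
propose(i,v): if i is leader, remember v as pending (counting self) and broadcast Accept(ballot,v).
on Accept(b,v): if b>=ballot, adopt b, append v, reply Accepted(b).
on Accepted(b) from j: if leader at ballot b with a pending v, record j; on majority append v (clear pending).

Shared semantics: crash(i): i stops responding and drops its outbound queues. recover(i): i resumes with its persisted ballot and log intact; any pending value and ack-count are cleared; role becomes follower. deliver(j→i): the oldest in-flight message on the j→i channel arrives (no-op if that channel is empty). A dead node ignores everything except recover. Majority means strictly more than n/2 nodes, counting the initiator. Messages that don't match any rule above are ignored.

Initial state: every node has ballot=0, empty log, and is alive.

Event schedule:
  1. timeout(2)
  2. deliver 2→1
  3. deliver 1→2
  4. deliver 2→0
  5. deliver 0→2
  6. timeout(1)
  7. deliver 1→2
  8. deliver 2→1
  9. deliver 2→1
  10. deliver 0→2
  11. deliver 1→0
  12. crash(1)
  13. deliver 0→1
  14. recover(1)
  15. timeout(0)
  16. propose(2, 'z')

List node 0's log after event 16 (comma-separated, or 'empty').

empty

after 1 — timeout(2): n2:cand/b5/[-]
after 2 — deliver 2→1: n1:foll/b5/[-]
after 3 — deliver 1→2: n2:lead/b5/[-]
after 4 — deliver 2→0: n0:foll/b5/[-]
after 5 — deliver 0→2: ·
after 6 — timeout(1): n1:cand/b7/[-]
after 7 — deliver 1→2: n2:foll/b7/[-]
after 8 — deliver 2→1: n1:lead/b7/[-]
after 9 — deliver 2→1: ·
after 10 — deliver 0→2: ·
after 11 — deliver 1→0: n0:foll/b7/[-]
after 12 — crash(1): n1:✗lead/b7/[-]
after 13 — deliver 0→1: ·
after 14 — recover(1): n1:foll/b7/[-]
after 15 — timeout(0): n0:cand/b9/[-]
after 16 — propose(2,'z'): ·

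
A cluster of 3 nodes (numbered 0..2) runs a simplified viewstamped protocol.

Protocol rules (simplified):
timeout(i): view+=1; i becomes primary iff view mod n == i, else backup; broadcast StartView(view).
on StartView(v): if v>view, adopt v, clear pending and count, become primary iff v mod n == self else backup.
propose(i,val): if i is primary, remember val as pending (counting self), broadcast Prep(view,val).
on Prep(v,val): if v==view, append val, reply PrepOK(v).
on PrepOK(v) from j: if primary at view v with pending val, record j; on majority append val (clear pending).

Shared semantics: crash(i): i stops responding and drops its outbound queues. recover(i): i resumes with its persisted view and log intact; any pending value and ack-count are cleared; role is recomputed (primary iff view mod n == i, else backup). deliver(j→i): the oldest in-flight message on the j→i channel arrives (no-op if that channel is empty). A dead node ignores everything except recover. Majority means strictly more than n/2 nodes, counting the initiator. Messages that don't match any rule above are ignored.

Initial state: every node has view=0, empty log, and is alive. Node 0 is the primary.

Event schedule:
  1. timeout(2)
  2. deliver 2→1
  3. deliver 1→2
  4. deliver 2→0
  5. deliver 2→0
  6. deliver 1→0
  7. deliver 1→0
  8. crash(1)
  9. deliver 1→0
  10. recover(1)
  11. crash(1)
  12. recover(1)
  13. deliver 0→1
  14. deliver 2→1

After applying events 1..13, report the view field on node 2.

[1] timeout(2) → N2(back v1 [-])
[2] deliver 2→1 → N1(prim v1 [-])
[3] deliver 1→2 → ∅
[4] deliver 2→0 → N0(back v1 [-])
[5] deliver 2→0 → ∅
[6] deliver 1→0 → ∅
[7] deliver 1→0 → ∅
[8] crash(1) → N1(✗prim v1 [-])
[9] deliver 1→0 → ∅
[10] recover(1) → N1(prim v1 [-])
[11] crash(1) → N1(✗prim v1 [-])
[12] recover(1) → N1(prim v1 [-])
[13] deliver 0→1 → ∅

1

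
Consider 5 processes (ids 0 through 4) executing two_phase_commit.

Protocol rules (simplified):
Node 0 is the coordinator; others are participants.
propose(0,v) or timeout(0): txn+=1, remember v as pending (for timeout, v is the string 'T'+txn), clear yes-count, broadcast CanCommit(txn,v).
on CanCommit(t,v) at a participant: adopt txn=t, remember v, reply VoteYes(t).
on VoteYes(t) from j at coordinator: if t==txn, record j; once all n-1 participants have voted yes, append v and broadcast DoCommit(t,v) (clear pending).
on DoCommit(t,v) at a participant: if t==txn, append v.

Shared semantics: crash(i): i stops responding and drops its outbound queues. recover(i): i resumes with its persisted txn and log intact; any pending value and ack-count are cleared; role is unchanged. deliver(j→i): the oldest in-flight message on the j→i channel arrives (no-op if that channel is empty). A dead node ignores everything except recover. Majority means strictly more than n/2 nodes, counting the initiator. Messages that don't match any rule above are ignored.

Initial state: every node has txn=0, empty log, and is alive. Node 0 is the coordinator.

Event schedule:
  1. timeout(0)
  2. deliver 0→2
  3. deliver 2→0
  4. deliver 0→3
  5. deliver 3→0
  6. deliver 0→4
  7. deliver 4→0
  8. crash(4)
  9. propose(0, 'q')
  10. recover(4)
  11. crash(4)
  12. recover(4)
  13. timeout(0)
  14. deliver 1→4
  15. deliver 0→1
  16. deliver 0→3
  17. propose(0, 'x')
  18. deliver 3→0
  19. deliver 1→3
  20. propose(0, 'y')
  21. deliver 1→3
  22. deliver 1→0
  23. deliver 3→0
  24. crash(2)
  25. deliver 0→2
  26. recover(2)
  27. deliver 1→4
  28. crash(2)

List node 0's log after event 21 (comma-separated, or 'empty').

step 1 timeout(0): 0={coor,t=1,log=-}
step 2 deliver 0→2: 2={part,t=1,log=-}
step 3 deliver 2→0: —
step 4 deliver 0→3: 3={part,t=1,log=-}
step 5 deliver 3→0: —
step 6 deliver 0→4: 4={part,t=1,log=-}
step 7 deliver 4→0: —
step 8 crash(4): 4={✗part,t=1,log=-}
step 9 propose(0,'q'): 0={coor,t=2,log=-}
step 10 recover(4): 4={part,t=1,log=-}
step 11 crash(4): 4={✗part,t=1,log=-}
step 12 recover(4): 4={part,t=1,log=-}
step 13 timeout(0): 0={coor,t=3,log=-}
step 14 deliver 1→4: —
step 15 deliver 0→1: 1={part,t=1,log=-}
step 16 deliver 0→3: 3={part,t=2,log=-}
step 17 propose(0,'x'): 0={coor,t=4,log=-}
step 18 deliver 3→0: —
step 19 deliver 1→3: —
step 20 propose(0,'y'): 0={coor,t=5,log=-}
step 21 deliver 1→3: —

empty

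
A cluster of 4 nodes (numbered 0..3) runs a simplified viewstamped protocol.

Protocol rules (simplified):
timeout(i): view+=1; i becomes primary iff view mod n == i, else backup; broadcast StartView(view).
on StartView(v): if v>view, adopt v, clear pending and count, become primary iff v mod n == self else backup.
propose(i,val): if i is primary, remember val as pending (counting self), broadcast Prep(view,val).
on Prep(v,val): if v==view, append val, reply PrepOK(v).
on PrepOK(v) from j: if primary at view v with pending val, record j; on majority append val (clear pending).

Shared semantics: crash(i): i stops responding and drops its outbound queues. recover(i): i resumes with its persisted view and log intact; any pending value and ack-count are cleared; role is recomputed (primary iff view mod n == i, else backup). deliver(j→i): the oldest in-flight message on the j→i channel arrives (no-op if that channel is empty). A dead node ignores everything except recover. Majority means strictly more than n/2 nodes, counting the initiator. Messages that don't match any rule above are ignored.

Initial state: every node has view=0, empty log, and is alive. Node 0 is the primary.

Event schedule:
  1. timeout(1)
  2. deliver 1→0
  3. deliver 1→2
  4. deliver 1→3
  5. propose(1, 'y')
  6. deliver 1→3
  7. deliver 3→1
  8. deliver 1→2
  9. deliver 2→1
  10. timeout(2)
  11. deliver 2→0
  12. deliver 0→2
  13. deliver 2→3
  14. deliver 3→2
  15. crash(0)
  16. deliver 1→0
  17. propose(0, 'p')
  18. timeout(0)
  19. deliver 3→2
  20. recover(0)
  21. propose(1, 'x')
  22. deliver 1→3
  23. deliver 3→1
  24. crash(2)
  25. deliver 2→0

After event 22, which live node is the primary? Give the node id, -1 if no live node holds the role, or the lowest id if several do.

[1] timeout(1) → N1(prim v1 [-])
[2] deliver 1→0 → N0(back v1 [-])
[3] deliver 1→2 → N2(back v1 [-])
[4] deliver 1→3 → N3(back v1 [-])
[5] propose(1,'y') → ∅
[6] deliver 1→3 → N3(back v1 [y])
[7] deliver 3→1 → ∅
[8] deliver 1→2 → N2(back v1 [y])
[9] deliver 2→1 → N1(prim v1 [y])
[10] timeout(2) → N2(prim v2 [y])
[11] deliver 2→0 → N0(back v2 [-])
[12] deliver 0→2 → ∅
[13] deliver 2→3 → N3(back v2 [y])
[14] deliver 3→2 → ∅
[15] crash(0) → N0(✗back v2 [-])
[16] deliver 1→0 → ∅
[17] propose(0,'p') → ∅
[18] timeout(0) → ∅
[19] deliver 3→2 → ∅
[20] recover(0) → N0(back v2 [-])
[21] propose(1,'x') → ∅
[22] deliver 1→3 → ∅

1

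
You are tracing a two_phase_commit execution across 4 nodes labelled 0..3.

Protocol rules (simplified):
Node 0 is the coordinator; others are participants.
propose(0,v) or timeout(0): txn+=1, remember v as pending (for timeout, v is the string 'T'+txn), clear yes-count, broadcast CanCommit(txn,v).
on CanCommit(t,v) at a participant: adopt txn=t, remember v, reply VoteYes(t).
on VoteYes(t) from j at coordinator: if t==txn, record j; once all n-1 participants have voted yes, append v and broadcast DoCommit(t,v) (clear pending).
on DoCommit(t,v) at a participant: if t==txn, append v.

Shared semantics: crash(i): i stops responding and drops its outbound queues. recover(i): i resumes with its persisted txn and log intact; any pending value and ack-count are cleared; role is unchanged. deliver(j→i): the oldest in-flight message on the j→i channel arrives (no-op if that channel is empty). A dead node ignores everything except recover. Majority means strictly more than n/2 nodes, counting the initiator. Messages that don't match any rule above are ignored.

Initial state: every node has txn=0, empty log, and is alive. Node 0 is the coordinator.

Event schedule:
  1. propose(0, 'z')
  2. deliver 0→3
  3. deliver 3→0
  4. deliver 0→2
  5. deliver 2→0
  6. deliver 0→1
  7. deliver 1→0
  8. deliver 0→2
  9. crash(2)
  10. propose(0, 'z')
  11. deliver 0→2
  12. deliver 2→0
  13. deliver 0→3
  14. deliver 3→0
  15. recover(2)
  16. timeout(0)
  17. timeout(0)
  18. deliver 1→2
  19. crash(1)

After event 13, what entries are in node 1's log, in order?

empty

[1] propose(0,'z') → N0(coor t1 [-])
[2] deliver 0→3 → N3(part t1 [-])
[3] deliver 3→0 → ∅
[4] deliver 0→2 → N2(part t1 [-])
[5] deliver 2→0 → ∅
[6] deliver 0→1 → N1(part t1 [-])
[7] deliver 1→0 → N0(coor t1 [z])
[8] deliver 0→2 → N2(part t1 [z])
[9] crash(2) → N2(✗part t1 [z])
[10] propose(0,'z') → N0(coor t2 [z])
[11] deliver 0→2 → ∅
[12] deliver 2→0 → ∅
[13] deliver 0→3 → N3(part t1 [z])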